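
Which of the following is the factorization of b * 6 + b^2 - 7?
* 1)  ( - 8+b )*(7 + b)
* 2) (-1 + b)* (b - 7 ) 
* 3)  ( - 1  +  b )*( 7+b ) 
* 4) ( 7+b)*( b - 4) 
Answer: 3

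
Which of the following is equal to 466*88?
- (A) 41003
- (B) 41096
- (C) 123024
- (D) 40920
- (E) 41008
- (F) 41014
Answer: E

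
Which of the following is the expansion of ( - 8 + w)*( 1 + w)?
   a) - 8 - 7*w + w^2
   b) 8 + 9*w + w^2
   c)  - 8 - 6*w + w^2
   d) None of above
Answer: a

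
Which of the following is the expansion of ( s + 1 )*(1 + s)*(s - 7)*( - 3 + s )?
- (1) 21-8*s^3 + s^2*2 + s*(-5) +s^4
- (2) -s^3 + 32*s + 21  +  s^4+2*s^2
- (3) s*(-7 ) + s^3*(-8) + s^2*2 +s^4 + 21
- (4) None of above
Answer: 4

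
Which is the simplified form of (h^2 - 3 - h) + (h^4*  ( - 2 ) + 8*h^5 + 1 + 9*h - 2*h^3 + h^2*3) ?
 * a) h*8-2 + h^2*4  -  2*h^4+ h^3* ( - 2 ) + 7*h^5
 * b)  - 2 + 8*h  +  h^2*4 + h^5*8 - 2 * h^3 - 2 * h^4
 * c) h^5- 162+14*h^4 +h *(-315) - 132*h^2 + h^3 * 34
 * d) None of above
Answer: b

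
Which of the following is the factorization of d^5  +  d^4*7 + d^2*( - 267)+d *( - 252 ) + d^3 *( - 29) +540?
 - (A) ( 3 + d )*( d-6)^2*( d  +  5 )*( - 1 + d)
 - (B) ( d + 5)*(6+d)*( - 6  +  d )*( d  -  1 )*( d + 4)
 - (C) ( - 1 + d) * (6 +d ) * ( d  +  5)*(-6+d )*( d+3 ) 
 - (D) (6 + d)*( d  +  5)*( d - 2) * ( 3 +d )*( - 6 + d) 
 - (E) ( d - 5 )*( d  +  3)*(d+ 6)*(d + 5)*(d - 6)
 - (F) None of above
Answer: C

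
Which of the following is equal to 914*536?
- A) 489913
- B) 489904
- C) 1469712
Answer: B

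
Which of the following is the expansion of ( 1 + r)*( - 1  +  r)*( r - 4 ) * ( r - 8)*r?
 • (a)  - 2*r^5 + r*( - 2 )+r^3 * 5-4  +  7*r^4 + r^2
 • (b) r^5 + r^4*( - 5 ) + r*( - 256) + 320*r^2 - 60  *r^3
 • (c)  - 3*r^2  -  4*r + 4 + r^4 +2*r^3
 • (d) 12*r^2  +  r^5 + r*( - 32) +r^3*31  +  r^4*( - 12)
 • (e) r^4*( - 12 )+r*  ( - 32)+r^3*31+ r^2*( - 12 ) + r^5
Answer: d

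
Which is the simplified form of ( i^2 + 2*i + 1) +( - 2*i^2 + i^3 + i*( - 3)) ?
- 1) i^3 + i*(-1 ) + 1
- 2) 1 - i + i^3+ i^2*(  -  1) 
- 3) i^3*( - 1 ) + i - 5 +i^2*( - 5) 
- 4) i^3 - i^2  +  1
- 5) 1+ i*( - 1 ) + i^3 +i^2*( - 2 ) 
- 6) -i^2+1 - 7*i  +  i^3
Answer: 2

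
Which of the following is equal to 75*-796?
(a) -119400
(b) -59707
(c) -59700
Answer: c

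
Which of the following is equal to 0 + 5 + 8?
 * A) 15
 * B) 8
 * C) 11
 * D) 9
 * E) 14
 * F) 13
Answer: F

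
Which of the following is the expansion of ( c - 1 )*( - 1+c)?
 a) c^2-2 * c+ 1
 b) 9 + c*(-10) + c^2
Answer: a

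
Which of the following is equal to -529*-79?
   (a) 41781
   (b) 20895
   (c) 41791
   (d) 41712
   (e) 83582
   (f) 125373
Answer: c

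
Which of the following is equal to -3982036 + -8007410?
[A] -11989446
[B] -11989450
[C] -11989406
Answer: A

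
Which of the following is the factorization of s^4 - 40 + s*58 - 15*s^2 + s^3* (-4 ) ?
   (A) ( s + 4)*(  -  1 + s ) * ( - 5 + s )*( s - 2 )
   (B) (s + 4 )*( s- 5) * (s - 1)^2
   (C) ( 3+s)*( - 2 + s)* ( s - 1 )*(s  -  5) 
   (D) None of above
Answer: A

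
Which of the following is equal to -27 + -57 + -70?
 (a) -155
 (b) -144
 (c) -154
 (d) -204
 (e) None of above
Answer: c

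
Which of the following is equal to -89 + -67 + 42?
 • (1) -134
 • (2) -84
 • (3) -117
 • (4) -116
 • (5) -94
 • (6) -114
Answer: 6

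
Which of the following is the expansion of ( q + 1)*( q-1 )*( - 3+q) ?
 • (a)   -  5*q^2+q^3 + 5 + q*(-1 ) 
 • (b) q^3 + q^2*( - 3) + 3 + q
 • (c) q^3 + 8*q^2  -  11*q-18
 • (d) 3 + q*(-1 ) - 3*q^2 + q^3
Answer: d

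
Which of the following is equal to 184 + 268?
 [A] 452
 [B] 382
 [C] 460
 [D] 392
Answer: A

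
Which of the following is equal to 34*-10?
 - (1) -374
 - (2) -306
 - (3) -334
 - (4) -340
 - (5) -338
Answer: 4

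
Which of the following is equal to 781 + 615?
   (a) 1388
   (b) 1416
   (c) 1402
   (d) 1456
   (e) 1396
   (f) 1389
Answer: e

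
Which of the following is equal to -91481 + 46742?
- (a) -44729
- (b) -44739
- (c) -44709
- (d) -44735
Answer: b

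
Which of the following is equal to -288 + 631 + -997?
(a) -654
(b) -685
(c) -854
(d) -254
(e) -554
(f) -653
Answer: a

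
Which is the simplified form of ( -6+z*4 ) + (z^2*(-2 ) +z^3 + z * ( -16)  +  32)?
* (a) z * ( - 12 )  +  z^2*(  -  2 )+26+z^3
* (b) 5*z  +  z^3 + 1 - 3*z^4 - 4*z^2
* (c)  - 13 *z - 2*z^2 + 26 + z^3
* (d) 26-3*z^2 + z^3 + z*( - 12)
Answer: a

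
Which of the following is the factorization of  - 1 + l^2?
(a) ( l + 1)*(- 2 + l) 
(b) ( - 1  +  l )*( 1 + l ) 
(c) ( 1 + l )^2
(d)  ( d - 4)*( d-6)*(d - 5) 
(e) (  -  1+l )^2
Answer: b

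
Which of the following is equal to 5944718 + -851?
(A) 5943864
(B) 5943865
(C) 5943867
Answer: C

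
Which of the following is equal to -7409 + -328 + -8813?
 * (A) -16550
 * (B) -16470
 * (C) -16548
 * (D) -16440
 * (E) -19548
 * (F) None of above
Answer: A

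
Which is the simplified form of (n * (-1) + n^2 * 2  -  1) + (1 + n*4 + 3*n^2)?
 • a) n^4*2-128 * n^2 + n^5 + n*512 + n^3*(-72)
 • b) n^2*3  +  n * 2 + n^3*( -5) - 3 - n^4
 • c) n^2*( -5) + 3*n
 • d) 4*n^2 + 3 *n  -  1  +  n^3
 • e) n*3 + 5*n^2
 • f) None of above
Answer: e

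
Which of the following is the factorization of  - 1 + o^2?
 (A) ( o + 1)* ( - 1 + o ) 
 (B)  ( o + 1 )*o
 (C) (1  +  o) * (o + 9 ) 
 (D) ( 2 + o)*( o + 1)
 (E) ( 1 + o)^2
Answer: A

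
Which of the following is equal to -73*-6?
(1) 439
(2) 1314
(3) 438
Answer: 3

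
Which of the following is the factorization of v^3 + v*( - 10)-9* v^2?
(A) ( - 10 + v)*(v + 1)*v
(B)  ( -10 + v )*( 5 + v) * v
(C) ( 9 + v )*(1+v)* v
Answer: A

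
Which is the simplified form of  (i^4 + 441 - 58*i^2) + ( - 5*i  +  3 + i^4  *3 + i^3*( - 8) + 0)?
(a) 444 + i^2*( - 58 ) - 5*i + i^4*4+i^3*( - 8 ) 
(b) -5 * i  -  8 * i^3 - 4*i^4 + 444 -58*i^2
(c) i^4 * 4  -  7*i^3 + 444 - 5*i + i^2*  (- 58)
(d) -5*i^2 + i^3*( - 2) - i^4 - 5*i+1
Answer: a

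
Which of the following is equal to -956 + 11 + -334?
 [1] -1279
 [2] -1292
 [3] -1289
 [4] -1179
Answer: 1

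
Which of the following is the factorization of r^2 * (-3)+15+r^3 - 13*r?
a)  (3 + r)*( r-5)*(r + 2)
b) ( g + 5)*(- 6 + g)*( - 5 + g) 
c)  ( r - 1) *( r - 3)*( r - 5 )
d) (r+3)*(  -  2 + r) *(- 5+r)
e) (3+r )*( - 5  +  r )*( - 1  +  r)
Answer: e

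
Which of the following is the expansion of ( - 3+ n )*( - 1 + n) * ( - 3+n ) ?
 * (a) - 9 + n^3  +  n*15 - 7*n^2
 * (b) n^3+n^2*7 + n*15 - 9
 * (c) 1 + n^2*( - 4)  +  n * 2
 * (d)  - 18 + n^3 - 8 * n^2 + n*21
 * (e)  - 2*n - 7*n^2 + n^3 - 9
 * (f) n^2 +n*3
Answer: a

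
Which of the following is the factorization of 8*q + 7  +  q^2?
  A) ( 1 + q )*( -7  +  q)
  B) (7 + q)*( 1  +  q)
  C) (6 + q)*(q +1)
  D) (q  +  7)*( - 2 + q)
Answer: B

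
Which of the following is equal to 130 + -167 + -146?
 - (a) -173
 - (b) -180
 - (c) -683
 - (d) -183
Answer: d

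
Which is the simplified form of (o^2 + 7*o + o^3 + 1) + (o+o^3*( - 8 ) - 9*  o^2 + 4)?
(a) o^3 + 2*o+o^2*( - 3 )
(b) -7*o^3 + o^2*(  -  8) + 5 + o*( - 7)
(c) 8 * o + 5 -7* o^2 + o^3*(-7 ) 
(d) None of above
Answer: d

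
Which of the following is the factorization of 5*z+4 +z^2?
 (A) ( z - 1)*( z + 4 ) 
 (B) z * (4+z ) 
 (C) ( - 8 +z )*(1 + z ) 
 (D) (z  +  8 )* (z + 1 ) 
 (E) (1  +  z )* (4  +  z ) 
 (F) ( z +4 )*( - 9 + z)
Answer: E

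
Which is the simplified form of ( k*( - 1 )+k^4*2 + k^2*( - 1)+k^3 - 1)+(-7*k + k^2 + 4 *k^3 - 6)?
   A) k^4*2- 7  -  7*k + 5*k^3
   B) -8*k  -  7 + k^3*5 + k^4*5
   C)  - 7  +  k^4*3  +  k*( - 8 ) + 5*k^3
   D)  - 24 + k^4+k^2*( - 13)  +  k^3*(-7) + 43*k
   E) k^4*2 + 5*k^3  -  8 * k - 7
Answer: E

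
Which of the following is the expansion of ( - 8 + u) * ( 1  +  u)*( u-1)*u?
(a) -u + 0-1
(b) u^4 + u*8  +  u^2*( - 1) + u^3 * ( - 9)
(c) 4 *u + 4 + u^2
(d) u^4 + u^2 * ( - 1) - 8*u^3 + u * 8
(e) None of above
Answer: d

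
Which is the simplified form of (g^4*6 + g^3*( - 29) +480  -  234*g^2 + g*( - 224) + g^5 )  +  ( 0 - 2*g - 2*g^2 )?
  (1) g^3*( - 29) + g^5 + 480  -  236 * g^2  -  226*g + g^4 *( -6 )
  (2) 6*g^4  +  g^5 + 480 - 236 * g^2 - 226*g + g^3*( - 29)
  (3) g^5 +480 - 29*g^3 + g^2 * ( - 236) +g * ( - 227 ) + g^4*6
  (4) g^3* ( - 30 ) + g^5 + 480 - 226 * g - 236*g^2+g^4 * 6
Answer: 2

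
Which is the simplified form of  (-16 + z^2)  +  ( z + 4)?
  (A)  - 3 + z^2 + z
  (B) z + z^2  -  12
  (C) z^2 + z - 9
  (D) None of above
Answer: B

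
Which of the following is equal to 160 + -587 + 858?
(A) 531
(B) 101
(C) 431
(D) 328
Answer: C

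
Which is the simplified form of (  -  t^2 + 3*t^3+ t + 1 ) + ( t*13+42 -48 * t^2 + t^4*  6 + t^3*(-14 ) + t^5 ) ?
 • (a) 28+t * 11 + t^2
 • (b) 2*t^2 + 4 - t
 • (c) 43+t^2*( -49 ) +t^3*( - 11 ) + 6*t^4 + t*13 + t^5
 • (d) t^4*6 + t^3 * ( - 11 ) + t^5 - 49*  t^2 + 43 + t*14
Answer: d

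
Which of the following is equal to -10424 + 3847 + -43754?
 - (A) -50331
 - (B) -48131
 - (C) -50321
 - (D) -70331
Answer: A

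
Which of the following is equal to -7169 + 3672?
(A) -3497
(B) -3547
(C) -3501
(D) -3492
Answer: A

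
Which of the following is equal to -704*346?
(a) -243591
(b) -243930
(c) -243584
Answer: c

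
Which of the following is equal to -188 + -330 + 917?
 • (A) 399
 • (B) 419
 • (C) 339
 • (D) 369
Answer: A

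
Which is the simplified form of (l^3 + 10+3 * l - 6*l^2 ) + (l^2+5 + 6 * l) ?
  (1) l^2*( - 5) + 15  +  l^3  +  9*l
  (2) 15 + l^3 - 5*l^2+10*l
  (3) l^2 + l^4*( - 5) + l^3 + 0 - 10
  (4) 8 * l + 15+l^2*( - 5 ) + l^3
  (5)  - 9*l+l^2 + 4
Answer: 1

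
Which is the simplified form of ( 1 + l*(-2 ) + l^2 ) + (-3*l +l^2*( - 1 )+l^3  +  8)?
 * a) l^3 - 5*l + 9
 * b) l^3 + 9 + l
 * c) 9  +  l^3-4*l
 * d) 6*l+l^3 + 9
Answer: a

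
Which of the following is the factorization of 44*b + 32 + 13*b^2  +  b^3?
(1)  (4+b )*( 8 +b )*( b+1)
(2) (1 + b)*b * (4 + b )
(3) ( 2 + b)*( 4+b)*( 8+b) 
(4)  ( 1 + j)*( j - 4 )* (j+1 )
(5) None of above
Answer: 1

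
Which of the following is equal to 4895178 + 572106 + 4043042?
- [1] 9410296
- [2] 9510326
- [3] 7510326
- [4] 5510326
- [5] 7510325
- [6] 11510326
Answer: 2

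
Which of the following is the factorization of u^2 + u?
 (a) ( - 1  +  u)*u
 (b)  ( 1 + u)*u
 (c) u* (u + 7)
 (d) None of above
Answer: b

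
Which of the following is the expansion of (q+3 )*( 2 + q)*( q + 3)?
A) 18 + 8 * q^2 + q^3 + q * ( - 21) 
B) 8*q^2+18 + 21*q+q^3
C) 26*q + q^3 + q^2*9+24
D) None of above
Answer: B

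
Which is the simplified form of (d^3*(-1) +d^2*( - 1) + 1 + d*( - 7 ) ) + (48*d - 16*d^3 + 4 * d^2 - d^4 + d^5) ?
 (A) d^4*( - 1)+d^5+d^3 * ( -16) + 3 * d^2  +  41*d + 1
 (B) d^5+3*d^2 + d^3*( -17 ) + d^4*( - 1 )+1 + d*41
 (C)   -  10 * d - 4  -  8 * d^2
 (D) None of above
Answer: B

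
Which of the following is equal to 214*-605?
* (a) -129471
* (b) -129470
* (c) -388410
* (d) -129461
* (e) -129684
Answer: b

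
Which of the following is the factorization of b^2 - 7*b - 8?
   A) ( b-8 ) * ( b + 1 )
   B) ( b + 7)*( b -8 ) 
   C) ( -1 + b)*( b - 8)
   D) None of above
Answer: A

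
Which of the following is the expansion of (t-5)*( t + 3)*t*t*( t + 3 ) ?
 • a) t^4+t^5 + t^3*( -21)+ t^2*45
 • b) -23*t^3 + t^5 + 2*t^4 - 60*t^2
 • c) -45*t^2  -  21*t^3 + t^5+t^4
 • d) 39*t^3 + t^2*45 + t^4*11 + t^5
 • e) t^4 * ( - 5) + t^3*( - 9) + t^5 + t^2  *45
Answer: c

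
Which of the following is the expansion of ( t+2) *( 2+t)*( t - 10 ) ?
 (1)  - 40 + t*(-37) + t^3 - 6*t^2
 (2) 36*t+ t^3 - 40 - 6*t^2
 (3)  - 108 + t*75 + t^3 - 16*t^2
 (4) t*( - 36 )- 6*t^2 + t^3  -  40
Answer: 4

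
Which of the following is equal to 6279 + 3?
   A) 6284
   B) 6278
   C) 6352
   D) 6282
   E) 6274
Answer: D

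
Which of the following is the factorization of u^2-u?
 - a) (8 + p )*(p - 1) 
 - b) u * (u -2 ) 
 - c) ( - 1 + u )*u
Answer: c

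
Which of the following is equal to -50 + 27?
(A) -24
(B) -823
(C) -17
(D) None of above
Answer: D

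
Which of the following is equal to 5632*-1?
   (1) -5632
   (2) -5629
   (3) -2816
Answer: 1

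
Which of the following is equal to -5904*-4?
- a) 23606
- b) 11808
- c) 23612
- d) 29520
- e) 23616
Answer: e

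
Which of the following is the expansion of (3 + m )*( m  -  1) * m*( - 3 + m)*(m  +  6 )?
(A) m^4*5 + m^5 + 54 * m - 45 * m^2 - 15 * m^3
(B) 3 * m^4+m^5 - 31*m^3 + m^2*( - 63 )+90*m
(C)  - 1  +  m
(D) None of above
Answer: A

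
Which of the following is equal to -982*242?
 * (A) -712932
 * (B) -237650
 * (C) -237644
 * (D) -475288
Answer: C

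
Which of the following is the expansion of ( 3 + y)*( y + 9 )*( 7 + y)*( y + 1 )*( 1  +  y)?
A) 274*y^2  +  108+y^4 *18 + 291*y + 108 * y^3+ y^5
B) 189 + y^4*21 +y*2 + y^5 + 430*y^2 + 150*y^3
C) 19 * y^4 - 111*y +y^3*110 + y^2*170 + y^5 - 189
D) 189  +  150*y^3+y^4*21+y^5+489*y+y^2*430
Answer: D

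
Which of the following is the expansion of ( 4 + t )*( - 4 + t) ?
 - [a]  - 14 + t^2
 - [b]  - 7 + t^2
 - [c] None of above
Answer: c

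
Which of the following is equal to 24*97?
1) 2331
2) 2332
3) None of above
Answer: 3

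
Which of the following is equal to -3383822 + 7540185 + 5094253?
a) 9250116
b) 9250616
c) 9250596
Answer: b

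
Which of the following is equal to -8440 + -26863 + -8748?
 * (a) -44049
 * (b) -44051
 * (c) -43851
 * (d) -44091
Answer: b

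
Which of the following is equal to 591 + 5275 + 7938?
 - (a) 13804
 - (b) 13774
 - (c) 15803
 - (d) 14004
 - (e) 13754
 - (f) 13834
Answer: a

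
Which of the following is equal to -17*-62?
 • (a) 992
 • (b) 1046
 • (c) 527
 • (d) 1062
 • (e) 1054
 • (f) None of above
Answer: e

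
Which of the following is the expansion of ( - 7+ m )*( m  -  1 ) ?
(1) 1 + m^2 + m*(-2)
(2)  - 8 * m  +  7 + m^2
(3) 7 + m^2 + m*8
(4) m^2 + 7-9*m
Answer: 2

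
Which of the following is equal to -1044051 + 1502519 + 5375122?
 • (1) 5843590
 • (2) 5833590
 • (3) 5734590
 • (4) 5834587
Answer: 2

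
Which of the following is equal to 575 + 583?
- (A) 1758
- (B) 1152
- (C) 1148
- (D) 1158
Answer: D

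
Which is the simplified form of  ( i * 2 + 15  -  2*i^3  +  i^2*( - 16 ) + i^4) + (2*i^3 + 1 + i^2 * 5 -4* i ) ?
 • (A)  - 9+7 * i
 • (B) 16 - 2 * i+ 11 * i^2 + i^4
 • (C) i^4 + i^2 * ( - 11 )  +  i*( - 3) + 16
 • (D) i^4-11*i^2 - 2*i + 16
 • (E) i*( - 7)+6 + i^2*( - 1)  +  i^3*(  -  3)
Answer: D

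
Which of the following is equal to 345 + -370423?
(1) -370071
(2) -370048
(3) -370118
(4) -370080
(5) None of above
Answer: 5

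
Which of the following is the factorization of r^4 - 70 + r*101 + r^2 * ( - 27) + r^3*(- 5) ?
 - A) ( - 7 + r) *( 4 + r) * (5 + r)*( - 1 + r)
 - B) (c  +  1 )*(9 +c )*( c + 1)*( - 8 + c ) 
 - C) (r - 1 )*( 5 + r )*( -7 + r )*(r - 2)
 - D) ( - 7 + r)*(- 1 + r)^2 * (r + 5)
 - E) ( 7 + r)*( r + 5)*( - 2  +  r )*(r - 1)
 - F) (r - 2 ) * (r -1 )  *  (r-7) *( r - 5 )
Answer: C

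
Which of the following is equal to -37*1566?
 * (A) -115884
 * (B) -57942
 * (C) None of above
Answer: B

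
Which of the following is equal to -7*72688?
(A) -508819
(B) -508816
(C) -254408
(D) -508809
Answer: B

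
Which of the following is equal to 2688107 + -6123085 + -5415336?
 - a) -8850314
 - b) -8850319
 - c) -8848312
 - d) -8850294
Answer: a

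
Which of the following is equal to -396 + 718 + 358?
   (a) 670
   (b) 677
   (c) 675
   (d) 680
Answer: d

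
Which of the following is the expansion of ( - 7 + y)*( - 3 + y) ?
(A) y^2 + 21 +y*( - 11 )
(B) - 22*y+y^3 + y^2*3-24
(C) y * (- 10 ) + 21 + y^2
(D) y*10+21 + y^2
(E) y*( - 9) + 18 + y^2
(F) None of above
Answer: C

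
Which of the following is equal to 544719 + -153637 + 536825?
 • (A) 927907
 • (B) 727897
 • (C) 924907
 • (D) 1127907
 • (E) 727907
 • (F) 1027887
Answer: A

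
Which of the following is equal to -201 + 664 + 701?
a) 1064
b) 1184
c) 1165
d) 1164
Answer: d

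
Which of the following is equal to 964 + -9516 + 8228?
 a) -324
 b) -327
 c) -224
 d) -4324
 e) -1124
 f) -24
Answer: a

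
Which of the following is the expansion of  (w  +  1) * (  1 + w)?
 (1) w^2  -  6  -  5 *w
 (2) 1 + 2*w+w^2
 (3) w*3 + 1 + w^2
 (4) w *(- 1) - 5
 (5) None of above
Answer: 2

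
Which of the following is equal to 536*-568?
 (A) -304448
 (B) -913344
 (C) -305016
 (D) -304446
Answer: A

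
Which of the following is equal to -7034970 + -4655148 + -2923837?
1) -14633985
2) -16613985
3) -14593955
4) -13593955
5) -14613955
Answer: 5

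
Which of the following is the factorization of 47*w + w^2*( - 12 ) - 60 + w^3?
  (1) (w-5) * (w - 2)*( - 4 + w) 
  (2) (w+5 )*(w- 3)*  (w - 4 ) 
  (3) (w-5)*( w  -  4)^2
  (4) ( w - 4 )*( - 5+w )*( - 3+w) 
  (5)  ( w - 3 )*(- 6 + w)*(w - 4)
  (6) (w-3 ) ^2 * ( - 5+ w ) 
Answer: 4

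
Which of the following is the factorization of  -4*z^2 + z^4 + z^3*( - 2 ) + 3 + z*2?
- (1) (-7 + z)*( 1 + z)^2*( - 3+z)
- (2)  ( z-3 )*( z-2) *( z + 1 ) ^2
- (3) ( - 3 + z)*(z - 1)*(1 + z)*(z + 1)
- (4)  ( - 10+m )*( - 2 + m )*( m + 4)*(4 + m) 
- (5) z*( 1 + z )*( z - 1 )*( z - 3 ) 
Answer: 3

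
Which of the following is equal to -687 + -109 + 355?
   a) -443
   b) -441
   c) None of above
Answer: b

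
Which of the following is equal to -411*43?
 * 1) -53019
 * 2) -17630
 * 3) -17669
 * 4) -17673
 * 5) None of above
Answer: 4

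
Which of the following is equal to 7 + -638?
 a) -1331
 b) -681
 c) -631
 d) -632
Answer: c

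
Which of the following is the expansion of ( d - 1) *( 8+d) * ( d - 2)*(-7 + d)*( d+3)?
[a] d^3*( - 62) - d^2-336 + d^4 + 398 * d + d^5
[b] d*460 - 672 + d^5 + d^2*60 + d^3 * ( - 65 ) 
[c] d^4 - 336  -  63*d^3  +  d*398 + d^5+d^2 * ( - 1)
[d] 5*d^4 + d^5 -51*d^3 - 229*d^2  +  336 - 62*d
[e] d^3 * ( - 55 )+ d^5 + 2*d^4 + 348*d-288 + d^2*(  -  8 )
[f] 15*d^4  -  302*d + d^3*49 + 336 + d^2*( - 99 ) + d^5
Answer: c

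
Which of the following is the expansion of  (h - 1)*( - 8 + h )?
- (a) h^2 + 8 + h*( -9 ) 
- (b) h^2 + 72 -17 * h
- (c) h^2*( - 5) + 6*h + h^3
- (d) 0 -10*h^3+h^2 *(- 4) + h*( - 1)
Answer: a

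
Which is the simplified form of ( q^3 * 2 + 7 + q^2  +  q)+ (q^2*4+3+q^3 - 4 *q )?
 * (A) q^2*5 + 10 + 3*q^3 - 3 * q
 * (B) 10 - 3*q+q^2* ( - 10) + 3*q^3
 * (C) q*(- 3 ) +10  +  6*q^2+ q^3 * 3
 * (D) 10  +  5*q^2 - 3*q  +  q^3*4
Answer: A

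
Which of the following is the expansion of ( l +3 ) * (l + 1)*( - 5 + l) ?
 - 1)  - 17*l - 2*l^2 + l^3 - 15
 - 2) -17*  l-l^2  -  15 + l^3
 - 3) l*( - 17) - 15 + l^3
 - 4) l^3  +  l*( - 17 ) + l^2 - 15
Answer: 2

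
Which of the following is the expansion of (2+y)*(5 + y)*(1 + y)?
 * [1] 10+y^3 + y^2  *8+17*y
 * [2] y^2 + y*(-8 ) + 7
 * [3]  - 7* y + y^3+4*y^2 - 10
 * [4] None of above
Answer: 1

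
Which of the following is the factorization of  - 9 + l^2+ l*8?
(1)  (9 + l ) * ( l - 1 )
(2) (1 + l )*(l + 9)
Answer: 1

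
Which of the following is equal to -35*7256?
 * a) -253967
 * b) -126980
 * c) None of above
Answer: c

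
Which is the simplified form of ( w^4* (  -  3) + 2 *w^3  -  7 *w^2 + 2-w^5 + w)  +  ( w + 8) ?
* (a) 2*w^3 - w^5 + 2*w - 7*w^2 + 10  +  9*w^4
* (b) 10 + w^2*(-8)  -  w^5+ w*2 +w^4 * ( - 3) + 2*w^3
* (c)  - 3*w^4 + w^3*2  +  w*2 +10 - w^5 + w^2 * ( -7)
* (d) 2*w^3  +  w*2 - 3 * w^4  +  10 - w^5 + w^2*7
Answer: c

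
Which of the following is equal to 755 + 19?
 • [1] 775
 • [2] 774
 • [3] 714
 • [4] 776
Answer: 2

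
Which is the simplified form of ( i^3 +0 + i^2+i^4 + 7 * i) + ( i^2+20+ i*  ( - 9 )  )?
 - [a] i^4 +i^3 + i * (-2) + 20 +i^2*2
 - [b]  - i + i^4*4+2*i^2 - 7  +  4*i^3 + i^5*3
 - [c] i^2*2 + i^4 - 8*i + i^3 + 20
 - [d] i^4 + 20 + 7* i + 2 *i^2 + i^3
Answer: a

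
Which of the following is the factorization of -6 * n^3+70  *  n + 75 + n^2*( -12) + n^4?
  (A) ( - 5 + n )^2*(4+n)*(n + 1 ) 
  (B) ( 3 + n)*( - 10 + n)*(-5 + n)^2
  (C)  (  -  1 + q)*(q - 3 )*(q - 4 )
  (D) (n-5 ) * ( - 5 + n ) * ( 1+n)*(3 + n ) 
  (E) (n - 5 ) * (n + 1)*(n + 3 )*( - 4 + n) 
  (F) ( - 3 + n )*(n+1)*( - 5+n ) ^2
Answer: D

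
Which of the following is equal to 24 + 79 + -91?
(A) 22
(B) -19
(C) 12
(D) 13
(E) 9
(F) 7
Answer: C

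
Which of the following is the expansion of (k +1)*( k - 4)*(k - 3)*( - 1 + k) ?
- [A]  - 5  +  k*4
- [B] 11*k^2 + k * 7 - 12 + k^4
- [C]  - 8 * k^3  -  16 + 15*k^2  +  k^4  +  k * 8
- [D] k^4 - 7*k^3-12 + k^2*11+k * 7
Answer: D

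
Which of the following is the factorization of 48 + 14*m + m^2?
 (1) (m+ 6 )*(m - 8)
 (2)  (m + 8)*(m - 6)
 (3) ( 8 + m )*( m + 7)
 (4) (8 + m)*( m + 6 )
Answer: 4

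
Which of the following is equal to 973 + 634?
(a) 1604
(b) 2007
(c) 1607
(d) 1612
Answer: c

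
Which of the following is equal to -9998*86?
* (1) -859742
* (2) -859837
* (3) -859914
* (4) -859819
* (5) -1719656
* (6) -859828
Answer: 6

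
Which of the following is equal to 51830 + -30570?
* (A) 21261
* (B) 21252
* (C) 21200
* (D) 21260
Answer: D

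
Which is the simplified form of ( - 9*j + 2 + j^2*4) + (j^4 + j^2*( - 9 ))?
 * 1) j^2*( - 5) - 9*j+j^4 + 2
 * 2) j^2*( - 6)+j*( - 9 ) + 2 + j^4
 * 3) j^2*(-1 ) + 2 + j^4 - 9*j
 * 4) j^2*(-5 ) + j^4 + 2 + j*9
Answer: 1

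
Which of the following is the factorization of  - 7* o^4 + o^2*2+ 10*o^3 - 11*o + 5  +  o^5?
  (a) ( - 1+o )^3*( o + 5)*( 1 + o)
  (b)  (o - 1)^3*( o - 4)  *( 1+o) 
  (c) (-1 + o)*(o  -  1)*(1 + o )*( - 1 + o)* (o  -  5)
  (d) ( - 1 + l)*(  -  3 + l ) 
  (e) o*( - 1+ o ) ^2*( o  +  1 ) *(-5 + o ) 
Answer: c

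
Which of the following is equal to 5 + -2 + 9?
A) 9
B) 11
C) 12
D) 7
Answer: C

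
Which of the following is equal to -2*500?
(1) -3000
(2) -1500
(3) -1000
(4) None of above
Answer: 3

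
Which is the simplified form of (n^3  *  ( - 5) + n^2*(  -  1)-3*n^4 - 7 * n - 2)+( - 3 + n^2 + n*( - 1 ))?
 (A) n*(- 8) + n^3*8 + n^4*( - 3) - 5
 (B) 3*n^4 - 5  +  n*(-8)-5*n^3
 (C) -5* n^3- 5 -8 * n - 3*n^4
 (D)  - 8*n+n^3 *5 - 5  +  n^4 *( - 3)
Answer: C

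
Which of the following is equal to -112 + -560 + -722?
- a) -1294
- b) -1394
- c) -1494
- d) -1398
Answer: b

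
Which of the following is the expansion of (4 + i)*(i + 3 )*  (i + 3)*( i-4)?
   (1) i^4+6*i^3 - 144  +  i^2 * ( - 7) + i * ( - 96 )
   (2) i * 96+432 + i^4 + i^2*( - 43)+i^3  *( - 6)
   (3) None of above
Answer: 1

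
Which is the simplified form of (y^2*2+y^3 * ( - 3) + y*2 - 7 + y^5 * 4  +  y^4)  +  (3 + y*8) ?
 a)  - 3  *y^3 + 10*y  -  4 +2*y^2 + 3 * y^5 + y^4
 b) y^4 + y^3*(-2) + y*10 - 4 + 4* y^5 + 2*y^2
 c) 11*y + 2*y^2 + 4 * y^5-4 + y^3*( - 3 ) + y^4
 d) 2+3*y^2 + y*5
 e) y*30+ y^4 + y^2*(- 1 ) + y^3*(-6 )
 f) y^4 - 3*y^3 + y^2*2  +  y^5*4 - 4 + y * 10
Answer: f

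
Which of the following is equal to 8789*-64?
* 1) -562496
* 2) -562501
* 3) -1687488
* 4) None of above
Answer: 1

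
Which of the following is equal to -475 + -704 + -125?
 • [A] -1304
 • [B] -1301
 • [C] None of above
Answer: A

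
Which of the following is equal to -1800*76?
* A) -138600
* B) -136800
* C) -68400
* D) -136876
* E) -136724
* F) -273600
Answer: B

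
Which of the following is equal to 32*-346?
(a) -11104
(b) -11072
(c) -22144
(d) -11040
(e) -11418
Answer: b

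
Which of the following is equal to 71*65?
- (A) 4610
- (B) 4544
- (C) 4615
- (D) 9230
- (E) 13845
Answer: C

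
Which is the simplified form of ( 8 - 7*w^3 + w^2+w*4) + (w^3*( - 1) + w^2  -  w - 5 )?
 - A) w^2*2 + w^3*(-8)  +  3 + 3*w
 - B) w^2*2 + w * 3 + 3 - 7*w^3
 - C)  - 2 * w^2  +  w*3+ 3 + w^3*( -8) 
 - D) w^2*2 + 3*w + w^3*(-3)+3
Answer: A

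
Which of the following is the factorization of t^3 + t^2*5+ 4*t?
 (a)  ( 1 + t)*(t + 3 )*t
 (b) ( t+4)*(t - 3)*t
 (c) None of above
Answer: c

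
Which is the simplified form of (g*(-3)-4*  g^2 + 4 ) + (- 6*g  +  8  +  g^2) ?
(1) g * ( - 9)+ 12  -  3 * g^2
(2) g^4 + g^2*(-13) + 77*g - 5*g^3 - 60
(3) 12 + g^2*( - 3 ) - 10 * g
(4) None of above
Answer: 1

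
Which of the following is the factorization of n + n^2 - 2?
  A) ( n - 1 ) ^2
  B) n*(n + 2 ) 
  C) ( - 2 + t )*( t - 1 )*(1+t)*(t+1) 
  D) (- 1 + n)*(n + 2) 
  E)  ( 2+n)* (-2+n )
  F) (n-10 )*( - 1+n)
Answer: D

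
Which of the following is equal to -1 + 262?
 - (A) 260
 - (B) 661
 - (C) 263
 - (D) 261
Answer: D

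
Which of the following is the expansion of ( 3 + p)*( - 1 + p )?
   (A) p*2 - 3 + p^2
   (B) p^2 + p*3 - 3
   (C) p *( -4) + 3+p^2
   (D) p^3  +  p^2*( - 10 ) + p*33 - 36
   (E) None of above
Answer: A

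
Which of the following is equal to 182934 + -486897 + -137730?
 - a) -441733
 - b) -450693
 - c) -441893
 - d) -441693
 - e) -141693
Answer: d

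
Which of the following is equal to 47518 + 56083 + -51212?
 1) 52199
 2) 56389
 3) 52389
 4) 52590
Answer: 3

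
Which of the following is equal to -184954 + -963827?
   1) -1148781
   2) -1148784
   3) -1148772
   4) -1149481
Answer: 1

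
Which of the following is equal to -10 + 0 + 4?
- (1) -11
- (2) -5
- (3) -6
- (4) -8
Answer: 3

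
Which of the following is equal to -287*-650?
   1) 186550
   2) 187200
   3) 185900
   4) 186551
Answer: 1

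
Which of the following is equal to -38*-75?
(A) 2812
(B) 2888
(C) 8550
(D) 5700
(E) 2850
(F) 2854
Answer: E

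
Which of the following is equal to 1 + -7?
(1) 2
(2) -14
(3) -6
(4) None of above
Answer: 3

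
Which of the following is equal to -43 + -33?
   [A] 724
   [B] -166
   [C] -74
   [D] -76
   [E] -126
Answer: D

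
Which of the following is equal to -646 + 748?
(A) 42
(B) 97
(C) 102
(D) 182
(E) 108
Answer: C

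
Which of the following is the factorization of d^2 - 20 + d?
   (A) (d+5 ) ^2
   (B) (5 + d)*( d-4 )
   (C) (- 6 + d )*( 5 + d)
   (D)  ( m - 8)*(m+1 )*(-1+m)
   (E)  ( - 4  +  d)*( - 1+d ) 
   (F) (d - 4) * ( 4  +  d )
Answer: B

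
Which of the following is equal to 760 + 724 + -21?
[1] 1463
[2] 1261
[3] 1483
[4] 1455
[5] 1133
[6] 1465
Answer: 1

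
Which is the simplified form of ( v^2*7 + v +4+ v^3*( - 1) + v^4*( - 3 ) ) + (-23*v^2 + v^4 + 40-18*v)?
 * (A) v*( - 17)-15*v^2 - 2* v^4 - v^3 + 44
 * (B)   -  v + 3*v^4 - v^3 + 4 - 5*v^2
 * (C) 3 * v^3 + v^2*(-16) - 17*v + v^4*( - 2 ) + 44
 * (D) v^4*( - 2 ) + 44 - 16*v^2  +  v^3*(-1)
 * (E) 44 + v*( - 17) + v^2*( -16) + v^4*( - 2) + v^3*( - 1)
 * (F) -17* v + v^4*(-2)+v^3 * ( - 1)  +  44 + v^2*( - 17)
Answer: E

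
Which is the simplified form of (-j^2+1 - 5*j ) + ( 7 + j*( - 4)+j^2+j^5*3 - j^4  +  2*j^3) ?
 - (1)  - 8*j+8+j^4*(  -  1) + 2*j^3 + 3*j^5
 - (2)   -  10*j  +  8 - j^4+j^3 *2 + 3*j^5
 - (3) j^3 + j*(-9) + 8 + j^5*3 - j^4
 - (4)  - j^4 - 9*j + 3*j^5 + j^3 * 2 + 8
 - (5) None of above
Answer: 4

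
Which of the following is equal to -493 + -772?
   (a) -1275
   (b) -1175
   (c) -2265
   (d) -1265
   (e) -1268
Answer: d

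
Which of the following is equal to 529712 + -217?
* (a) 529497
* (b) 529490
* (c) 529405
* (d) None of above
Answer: d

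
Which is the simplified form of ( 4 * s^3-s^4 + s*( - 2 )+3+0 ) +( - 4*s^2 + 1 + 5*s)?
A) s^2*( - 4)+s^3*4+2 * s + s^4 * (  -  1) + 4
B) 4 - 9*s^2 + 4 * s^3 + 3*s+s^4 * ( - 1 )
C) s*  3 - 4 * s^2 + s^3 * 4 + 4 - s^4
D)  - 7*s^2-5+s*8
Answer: C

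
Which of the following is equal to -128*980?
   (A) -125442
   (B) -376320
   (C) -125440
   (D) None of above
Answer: C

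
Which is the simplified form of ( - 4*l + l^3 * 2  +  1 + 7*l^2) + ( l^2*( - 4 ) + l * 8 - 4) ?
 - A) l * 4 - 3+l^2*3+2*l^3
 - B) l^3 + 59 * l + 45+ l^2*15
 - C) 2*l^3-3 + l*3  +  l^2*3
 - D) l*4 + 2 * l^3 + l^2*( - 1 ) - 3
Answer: A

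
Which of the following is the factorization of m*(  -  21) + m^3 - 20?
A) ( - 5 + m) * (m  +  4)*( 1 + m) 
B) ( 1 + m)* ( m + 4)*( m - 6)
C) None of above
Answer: A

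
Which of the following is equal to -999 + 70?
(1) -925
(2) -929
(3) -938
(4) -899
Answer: 2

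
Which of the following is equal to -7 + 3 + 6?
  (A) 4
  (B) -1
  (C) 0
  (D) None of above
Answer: D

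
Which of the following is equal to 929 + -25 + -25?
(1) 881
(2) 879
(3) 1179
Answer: 2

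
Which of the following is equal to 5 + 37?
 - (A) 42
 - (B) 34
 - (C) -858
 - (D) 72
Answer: A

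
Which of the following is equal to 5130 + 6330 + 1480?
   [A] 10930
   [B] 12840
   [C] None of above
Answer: C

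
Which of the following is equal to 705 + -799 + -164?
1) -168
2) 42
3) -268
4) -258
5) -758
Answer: 4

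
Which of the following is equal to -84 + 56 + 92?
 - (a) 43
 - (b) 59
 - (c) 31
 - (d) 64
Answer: d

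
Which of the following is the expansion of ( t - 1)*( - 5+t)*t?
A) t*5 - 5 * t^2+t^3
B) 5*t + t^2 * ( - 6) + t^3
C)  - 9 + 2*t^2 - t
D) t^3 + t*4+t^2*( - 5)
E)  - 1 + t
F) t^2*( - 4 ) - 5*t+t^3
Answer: B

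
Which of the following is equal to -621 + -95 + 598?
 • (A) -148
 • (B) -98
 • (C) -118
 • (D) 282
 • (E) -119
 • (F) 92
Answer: C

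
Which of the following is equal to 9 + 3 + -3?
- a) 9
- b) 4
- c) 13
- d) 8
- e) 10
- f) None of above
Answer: a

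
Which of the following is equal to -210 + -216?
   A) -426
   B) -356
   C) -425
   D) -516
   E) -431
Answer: A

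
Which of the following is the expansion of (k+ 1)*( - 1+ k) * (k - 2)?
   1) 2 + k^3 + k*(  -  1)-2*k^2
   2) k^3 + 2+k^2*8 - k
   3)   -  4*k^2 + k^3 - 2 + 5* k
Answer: 1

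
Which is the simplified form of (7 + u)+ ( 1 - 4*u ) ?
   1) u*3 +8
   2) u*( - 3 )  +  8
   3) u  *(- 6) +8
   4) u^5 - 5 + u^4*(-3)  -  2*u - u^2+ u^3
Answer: 2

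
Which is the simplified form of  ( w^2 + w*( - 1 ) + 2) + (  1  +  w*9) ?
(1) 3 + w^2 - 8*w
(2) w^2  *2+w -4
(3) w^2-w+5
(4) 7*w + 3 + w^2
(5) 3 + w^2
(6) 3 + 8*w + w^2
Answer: 6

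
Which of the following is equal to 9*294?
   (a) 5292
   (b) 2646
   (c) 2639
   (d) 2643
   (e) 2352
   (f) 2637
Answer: b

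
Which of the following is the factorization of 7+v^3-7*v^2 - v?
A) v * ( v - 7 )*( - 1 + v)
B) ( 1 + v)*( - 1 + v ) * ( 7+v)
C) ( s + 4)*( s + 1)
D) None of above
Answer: D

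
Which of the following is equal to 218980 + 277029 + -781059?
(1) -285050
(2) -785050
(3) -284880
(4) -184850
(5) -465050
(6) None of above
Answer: 1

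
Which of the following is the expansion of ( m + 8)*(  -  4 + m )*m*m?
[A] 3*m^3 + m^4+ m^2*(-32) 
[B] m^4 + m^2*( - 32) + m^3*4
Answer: B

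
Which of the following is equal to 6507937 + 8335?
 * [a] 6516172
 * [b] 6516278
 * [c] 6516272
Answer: c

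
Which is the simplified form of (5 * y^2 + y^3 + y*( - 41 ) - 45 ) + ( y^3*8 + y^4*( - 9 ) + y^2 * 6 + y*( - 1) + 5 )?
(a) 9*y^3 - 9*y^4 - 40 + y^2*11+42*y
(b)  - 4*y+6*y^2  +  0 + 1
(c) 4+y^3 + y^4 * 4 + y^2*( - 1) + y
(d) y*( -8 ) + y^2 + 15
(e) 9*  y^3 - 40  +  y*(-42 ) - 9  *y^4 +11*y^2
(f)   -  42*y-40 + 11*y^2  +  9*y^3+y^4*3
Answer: e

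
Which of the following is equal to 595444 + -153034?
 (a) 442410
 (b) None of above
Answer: a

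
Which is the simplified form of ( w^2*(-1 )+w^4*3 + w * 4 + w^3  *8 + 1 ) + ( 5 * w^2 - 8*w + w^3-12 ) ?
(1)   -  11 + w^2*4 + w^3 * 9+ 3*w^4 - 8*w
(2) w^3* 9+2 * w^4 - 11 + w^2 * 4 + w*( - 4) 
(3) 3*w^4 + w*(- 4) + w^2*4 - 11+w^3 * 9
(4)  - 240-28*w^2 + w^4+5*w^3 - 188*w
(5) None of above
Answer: 3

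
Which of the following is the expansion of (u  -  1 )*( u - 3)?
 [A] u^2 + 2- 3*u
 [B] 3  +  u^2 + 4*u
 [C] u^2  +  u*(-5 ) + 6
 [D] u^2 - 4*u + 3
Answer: D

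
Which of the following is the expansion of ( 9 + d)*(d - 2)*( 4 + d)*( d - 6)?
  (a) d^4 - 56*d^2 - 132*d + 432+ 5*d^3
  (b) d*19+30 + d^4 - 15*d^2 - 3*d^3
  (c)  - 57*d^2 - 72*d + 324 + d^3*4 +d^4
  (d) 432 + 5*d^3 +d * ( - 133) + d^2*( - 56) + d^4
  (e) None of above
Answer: a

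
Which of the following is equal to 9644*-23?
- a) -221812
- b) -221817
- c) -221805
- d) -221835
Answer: a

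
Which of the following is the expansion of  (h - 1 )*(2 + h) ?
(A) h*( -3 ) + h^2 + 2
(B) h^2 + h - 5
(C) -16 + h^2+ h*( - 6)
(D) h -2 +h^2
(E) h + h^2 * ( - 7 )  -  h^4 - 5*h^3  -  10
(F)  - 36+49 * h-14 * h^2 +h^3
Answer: D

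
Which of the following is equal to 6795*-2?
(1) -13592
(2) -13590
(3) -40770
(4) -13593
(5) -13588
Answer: 2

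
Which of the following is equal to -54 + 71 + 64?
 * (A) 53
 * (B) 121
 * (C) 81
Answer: C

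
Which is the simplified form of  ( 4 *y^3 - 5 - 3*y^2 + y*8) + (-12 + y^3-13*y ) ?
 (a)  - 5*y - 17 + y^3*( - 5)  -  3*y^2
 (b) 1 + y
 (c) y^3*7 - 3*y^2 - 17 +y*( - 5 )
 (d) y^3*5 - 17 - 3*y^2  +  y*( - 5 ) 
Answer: d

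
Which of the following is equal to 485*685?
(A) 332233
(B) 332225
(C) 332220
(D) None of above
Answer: B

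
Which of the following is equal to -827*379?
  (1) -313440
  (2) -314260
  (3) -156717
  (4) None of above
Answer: 4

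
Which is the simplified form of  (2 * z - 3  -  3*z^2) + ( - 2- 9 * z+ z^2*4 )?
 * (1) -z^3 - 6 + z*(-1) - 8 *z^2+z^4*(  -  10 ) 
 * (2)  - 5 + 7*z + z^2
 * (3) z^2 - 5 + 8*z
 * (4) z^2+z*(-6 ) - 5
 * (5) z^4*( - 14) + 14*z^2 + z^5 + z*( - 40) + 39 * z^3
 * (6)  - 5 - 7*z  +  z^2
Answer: 6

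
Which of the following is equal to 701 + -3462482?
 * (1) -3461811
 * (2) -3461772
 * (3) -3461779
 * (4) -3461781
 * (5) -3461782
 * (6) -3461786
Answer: 4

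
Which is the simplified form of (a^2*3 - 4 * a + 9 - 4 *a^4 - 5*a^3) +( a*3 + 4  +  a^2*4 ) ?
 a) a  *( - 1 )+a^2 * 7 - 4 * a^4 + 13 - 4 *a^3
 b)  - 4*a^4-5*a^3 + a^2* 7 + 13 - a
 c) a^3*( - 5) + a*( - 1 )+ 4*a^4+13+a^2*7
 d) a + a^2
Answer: b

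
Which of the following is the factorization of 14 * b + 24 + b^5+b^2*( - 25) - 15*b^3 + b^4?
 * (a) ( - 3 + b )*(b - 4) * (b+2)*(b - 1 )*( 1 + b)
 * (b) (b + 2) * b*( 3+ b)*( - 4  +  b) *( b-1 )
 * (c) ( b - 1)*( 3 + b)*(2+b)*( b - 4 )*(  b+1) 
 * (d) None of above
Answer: c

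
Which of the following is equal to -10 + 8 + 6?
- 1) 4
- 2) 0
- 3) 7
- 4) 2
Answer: 1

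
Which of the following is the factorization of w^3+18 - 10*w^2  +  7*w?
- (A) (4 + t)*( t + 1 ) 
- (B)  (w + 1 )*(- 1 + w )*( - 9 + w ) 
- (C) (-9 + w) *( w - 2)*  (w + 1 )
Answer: C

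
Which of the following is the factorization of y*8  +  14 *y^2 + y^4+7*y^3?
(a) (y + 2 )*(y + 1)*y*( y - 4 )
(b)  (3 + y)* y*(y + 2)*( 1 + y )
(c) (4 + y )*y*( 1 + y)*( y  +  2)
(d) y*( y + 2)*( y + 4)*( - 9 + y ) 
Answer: c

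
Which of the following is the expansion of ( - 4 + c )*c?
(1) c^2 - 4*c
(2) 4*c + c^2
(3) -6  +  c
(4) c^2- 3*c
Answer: 1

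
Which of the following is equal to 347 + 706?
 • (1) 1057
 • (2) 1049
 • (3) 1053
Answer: 3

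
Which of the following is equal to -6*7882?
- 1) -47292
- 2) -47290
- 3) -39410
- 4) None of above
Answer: 1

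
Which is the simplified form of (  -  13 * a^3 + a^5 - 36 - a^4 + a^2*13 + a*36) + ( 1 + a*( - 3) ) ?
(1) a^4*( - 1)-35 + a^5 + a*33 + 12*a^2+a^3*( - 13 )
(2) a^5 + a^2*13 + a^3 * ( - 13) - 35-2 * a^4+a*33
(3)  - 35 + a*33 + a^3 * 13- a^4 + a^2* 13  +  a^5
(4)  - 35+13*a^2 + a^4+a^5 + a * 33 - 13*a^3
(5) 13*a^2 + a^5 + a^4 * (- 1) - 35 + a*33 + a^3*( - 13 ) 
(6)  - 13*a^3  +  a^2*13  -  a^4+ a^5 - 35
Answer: 5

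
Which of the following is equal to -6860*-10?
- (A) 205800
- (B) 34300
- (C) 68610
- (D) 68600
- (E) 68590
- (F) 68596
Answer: D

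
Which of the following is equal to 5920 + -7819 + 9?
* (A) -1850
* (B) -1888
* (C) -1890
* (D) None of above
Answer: C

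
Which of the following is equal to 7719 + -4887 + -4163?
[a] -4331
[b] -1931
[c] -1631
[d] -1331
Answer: d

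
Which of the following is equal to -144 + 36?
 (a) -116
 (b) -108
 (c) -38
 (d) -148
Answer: b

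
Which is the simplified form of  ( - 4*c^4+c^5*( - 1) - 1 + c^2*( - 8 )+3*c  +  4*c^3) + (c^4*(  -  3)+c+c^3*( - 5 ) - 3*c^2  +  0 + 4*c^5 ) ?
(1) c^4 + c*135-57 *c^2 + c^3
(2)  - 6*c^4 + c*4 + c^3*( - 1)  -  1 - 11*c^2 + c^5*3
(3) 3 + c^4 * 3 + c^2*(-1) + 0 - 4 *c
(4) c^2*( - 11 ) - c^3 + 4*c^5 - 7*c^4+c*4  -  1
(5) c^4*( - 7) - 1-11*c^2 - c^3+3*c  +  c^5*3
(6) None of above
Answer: 6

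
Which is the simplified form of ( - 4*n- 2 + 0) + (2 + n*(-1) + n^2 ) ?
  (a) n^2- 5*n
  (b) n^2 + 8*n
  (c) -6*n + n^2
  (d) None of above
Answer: a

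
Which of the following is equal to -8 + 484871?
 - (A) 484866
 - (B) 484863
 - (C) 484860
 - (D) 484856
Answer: B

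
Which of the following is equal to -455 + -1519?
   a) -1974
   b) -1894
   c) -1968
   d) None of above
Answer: a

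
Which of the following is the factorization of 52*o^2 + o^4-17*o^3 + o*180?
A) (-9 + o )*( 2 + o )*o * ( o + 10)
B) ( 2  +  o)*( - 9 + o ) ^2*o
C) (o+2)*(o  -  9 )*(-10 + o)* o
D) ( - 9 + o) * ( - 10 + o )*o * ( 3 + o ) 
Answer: C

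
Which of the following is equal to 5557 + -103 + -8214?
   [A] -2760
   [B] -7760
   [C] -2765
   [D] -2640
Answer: A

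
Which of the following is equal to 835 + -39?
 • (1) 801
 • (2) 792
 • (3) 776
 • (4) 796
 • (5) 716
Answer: 4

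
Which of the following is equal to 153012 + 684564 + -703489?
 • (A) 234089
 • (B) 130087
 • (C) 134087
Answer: C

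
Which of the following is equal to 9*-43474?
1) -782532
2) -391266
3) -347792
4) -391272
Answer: 2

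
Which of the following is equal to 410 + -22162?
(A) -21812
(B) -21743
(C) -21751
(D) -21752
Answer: D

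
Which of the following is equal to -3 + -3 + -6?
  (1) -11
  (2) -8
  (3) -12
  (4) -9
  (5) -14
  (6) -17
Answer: 3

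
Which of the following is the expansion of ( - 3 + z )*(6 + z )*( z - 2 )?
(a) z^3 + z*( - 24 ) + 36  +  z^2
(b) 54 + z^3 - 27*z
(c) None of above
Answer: a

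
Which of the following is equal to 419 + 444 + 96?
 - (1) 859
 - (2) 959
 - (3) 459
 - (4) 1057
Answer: 2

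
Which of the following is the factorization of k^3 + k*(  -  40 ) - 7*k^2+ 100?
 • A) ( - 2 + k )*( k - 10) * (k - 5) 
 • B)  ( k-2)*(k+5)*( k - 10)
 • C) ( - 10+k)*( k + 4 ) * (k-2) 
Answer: B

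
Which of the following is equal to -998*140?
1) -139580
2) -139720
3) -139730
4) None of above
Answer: 2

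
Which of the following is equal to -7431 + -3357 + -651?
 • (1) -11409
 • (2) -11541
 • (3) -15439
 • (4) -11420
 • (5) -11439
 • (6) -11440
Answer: 5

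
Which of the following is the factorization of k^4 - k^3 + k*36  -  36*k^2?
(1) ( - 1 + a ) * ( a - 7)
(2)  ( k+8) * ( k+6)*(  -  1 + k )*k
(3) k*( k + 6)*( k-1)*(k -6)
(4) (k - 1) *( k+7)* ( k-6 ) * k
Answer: 3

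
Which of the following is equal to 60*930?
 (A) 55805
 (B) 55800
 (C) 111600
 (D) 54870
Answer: B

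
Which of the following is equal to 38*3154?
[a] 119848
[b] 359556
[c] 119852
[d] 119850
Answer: c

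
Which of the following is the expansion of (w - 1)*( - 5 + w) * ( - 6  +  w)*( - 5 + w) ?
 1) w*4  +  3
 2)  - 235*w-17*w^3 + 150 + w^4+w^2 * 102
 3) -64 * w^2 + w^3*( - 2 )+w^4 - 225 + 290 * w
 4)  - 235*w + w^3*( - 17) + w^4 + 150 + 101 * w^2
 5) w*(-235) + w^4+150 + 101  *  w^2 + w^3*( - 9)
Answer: 4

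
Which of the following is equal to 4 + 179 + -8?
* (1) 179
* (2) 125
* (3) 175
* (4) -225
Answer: 3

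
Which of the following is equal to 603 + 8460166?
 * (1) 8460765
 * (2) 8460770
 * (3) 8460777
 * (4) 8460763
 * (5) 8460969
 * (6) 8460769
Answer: 6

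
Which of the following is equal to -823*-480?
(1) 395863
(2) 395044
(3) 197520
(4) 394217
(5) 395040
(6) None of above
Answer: 5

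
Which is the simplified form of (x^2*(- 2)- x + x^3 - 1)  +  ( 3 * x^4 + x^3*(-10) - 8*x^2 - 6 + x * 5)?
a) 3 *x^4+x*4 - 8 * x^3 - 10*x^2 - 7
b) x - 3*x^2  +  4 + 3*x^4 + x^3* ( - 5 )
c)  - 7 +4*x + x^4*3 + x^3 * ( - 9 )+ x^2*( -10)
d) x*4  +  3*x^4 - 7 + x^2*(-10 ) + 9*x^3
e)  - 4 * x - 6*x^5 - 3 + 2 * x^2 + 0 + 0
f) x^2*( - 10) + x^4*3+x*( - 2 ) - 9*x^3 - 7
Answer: c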